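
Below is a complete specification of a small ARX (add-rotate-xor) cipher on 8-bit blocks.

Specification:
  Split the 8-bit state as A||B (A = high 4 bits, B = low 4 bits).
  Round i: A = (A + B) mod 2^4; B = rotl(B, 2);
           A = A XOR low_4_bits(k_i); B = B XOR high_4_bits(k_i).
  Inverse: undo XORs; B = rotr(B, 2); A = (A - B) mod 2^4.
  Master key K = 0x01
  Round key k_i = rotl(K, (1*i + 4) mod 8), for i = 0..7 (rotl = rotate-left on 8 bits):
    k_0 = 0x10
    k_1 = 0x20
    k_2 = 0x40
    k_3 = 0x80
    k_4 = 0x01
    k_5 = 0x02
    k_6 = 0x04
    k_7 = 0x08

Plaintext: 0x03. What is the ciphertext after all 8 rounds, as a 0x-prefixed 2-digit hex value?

s_0 = plaintext = 0x03
s_1 = Round(s_0, k_0) = 0x3D
s_2 = Round(s_1, k_1) = 0x05
s_3 = Round(s_2, k_2) = 0x51
s_4 = Round(s_3, k_3) = 0x6C
s_5 = Round(s_4, k_4) = 0x33
s_6 = Round(s_5, k_5) = 0x4C
s_7 = Round(s_6, k_6) = 0x43
s_8 = Round(s_7, k_7) = 0xFC

0xFC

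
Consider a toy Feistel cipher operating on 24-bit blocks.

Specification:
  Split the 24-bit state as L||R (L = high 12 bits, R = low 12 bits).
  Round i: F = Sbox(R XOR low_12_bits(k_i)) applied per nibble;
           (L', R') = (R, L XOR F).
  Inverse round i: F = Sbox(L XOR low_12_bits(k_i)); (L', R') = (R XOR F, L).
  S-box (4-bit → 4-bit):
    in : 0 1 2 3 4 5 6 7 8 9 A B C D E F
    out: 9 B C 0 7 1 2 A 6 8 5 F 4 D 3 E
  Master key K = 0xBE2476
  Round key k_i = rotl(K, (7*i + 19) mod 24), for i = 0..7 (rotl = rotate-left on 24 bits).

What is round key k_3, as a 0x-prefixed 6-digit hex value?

K = 0xBE2476
k_0 = rotl(K, (7*0+19) mod 24) = rotl(K, 19) = 0xB5F123
k_1 = rotl(K, (7*1+19) mod 24) = rotl(K, 2) = 0xF891DA
k_2 = rotl(K, (7*2+19) mod 24) = rotl(K, 9) = 0x48ED7C
k_3 = rotl(K, (7*3+19) mod 24) = rotl(K, 16) = 0x76BE24

0x76BE24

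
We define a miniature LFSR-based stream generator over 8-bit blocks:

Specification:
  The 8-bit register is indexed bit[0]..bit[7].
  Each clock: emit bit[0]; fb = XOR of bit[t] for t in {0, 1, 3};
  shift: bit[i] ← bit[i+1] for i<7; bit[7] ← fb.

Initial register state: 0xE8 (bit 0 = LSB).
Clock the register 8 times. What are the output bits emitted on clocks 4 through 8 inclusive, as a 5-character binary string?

reg_0 = 0xE8
clock 1: out=0, reg = 0xF4
clock 2: out=0, reg = 0x7A
clock 3: out=0, reg = 0x3D
clock 4: out=1, reg = 0x1E
clock 5: out=0, reg = 0x0F
clock 6: out=1, reg = 0x87
clock 7: out=1, reg = 0x43
clock 8: out=1, reg = 0x21

10111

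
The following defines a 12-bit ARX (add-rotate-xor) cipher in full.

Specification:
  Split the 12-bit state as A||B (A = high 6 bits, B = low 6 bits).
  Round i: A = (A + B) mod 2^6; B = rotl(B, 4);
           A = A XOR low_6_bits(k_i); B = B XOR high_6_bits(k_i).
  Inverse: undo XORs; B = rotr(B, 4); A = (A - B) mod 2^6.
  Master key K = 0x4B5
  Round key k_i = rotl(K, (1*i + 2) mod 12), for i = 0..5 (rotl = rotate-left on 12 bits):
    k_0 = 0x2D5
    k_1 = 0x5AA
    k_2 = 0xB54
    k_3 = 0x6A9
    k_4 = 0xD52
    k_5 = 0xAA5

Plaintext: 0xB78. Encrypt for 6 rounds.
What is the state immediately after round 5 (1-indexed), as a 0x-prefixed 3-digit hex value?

0x5A2

s_0 = plaintext = 0xB78
s_1 = Round(s_0, k_0) = 0xC05
s_2 = Round(s_1, k_1) = 0x7C7
s_3 = Round(s_2, k_2) = 0xC9C
s_4 = Round(s_3, k_3) = 0x9DD
s_5 = Round(s_4, k_4) = 0x5A2
s_6 = Round(s_5, k_5) = 0x742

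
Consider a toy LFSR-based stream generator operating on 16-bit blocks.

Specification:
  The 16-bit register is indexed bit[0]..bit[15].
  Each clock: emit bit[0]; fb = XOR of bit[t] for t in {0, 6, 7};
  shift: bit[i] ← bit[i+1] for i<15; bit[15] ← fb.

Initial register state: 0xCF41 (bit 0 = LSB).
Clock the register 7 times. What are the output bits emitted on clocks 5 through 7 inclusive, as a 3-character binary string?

reg_0 = 0xCF41
clock 1: out=1, reg = 0x67A0
clock 2: out=0, reg = 0xB3D0
clock 3: out=0, reg = 0x59E8
clock 4: out=0, reg = 0x2CF4
clock 5: out=0, reg = 0x167A
clock 6: out=0, reg = 0x8B3D
clock 7: out=1, reg = 0xC59E

001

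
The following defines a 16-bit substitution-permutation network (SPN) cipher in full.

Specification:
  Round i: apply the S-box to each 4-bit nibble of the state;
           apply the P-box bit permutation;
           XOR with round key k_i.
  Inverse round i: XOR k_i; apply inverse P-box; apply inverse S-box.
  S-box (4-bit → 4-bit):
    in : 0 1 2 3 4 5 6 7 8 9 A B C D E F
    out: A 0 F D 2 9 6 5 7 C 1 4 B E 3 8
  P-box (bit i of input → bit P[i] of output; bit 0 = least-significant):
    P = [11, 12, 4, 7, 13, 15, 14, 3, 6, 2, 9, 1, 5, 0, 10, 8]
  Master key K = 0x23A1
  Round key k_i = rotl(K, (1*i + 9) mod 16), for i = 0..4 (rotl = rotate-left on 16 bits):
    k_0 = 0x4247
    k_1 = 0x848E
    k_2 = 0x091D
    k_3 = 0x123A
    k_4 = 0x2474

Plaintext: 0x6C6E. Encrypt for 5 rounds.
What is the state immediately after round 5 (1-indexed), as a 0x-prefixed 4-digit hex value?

0x0E15

s_0 = plaintext = 0x6C6E
s_1 = Round(s_0, k_0) = 0x9E00
s_2 = Round(s_1, k_1) = 0x1142
s_3 = Round(s_2, k_2) = 0x918D
s_4 = Round(s_3, k_3) = 0xE7AA
s_5 = Round(s_4, k_4) = 0x0E15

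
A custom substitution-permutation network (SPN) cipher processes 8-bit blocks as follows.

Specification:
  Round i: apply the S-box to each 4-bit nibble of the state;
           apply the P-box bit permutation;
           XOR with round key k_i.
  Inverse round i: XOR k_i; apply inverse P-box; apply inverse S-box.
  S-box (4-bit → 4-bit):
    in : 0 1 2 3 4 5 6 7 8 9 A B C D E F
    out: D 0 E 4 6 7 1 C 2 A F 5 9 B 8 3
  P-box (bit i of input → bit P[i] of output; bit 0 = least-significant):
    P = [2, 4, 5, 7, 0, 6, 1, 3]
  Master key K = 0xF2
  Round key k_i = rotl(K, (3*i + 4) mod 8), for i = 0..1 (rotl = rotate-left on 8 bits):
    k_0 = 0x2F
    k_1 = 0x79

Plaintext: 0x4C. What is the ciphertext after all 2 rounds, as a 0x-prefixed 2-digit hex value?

s_0 = plaintext = 0x4C
s_1 = Round(s_0, k_0) = 0xE9
s_2 = Round(s_1, k_1) = 0xE1

0xE1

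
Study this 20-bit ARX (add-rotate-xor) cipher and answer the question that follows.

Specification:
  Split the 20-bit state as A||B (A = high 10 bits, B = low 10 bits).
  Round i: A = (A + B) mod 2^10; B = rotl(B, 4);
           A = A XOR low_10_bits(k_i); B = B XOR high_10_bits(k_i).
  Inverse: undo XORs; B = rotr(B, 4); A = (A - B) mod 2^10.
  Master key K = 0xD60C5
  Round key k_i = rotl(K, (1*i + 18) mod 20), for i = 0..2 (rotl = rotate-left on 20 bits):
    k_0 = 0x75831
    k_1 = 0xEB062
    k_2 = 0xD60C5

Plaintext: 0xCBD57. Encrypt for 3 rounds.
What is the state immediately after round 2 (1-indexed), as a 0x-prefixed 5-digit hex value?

0x4E19E

s_0 = plaintext = 0xCBD57
s_1 = Round(s_0, k_0) = 0x2DCA3
s_2 = Round(s_1, k_1) = 0x4E19E
s_3 = Round(s_2, k_2) = 0x84EBE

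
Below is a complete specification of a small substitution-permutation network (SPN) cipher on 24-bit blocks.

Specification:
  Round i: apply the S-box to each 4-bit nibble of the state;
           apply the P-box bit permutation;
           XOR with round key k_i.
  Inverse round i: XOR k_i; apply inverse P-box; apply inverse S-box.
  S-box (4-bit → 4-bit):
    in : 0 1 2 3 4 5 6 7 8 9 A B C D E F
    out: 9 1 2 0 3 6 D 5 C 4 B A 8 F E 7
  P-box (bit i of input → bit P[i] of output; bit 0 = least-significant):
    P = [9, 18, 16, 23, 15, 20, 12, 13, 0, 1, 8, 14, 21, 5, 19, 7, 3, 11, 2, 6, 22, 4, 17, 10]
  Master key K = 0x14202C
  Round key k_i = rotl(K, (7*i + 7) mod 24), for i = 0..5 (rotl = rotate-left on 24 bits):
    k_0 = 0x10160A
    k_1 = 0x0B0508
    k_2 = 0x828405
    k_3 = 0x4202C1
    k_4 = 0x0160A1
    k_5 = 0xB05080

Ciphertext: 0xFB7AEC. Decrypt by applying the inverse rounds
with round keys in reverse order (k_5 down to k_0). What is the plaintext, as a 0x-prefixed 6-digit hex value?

s_0 = ciphertext = 0xFB7AEC
s_1 = InvRound(s_0, k_5) = 0x7D53C7
s_2 = InvRound(s_1, k_4) = 0x18F5E4
s_3 = InvRound(s_2, k_3) = 0x6956D1
s_4 = InvRound(s_3, k_2) = 0xF86C76
s_5 = InvRound(s_4, k_1) = 0xFD4EB8
s_6 = InvRound(s_5, k_0) = 0x42DB9E

0x42DB9E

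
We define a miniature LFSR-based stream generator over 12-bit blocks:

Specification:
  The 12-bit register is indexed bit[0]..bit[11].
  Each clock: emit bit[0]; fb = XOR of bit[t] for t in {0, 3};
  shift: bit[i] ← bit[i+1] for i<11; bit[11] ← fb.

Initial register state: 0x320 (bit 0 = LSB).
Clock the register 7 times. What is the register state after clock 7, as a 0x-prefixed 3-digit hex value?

reg_0 = 0x320
clock 1: out=0, reg = 0x190
clock 2: out=0, reg = 0x0C8
clock 3: out=0, reg = 0x864
clock 4: out=0, reg = 0x432
clock 5: out=0, reg = 0x219
clock 6: out=1, reg = 0x10C
clock 7: out=0, reg = 0x886

0x886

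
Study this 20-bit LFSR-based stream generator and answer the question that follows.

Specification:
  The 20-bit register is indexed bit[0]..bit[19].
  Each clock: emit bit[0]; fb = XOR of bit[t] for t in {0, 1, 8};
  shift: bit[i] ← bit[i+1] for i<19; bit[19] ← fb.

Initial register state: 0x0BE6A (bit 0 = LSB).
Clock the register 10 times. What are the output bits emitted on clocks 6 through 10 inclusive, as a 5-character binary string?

reg_0 = 0x0BE6A
clock 1: out=0, reg = 0x85F35
clock 2: out=1, reg = 0x42F9A
clock 3: out=0, reg = 0x217CD
clock 4: out=1, reg = 0x10BE6
clock 5: out=0, reg = 0x085F3
clock 6: out=1, reg = 0x842F9
clock 7: out=1, reg = 0xC217C
clock 8: out=0, reg = 0xE10BE
clock 9: out=0, reg = 0xF085F
clock 10: out=1, reg = 0x7842F

11001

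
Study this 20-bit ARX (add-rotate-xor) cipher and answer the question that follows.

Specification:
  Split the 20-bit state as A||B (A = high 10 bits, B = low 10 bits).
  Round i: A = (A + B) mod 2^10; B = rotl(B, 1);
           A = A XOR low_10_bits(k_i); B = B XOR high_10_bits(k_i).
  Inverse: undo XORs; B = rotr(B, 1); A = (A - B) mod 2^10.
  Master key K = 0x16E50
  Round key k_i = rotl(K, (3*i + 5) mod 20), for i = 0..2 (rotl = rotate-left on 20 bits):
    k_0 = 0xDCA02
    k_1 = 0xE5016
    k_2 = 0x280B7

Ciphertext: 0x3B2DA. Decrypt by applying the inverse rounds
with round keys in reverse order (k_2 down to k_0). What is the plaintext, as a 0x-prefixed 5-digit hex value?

s_0 = ciphertext = 0x3B2DA
s_1 = InvRound(s_0, k_2) = 0xC793D
s_2 = InvRound(s_1, k_1) = 0xED354
s_3 = InvRound(s_2, k_0) = 0x68C13

0x68C13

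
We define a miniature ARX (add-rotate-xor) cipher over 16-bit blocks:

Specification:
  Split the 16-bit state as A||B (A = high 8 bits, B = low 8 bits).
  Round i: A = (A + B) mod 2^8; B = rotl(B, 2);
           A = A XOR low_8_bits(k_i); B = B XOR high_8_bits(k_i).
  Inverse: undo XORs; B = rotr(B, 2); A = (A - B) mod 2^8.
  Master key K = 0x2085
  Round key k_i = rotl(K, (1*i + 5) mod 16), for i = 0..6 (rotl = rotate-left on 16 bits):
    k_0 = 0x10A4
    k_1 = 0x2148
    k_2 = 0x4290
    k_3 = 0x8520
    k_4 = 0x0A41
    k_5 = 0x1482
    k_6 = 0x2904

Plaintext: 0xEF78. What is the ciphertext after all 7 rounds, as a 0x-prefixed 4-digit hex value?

0x2561

s_0 = plaintext = 0xEF78
s_1 = Round(s_0, k_0) = 0xC3F1
s_2 = Round(s_1, k_1) = 0xFCE6
s_3 = Round(s_2, k_2) = 0x72D9
s_4 = Round(s_3, k_3) = 0x6BE2
s_5 = Round(s_4, k_4) = 0x0C81
s_6 = Round(s_5, k_5) = 0x0F12
s_7 = Round(s_6, k_6) = 0x2561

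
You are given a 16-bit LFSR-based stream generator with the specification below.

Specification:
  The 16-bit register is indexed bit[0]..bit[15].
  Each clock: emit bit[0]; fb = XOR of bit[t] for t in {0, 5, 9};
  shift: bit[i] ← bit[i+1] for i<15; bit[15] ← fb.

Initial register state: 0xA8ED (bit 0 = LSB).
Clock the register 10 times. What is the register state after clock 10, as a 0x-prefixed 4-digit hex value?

0xBFAA

reg_0 = 0xA8ED
clock 1: out=1, reg = 0x5476
clock 2: out=0, reg = 0xAA3B
clock 3: out=1, reg = 0xD51D
clock 4: out=1, reg = 0xEA8E
clock 5: out=0, reg = 0xF547
clock 6: out=1, reg = 0xFAA3
clock 7: out=1, reg = 0xFD51
clock 8: out=1, reg = 0xFEA8
clock 9: out=0, reg = 0x7F54
clock 10: out=0, reg = 0xBFAA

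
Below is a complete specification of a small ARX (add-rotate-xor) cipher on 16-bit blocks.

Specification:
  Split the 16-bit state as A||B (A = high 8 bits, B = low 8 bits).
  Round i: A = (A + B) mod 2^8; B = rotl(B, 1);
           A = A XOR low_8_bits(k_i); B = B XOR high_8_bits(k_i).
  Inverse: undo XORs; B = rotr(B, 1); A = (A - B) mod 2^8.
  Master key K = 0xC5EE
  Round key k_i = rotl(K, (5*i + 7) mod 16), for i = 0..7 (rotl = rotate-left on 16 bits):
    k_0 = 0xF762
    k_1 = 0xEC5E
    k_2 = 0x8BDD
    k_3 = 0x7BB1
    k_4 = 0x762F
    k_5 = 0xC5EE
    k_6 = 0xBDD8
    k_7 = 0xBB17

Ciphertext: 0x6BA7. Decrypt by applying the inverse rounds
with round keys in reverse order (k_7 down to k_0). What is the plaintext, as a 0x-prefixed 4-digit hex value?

0x90C5

s_0 = ciphertext = 0x6BA7
s_1 = InvRound(s_0, k_7) = 0x6E0E
s_2 = InvRound(s_1, k_6) = 0xDDD9
s_3 = InvRound(s_2, k_5) = 0x250E
s_4 = InvRound(s_3, k_4) = 0xCE3C
s_5 = InvRound(s_4, k_3) = 0xDCA3
s_6 = InvRound(s_5, k_2) = 0xED14
s_7 = InvRound(s_6, k_1) = 0x377C
s_8 = InvRound(s_7, k_0) = 0x90C5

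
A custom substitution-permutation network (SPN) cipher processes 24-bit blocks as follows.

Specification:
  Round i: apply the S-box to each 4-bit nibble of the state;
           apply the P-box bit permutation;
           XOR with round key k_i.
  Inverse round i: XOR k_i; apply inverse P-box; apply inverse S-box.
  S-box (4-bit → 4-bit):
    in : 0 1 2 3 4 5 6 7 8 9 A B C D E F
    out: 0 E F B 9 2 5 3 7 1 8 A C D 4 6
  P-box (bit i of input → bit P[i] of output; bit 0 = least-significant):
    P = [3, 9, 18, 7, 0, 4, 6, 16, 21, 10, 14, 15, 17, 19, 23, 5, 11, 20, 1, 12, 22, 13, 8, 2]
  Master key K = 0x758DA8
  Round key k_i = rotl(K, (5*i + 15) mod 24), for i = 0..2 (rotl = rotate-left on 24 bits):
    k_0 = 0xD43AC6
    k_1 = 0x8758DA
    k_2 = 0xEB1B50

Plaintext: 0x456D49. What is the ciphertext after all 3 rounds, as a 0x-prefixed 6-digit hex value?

s_0 = plaintext = 0x456D49
s_1 = Round(s_0, k_0) = 0x27FACB
s_2 = Round(s_1, k_1) = 0x5EF31E
s_3 = Round(s_2, k_2) = 0x46BF02

0x46BF02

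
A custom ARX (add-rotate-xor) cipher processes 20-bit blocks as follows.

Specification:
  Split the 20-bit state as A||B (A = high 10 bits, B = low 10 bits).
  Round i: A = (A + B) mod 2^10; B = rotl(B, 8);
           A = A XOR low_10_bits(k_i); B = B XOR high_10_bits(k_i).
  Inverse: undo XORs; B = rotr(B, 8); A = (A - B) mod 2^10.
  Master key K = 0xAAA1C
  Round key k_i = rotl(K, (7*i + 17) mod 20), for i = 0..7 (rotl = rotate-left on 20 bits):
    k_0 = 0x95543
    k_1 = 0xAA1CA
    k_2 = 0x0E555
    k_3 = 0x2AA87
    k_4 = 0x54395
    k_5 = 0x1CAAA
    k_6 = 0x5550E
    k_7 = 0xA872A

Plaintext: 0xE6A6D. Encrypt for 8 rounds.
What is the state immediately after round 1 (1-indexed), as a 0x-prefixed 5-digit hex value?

0xD13CE

s_0 = plaintext = 0xE6A6D
s_1 = Round(s_0, k_0) = 0xD13CE
s_2 = Round(s_1, k_1) = 0xB605B
s_3 = Round(s_2, k_2) = 0x99B2F
s_4 = Round(s_3, k_3) = 0xC4B61
s_5 = Round(s_4, k_4) = 0x79888
s_6 = Round(s_5, k_5) = 0x31050
s_7 = Round(s_6, k_6) = 0x06941
s_8 = Round(s_7, k_7) = 0x9C7F1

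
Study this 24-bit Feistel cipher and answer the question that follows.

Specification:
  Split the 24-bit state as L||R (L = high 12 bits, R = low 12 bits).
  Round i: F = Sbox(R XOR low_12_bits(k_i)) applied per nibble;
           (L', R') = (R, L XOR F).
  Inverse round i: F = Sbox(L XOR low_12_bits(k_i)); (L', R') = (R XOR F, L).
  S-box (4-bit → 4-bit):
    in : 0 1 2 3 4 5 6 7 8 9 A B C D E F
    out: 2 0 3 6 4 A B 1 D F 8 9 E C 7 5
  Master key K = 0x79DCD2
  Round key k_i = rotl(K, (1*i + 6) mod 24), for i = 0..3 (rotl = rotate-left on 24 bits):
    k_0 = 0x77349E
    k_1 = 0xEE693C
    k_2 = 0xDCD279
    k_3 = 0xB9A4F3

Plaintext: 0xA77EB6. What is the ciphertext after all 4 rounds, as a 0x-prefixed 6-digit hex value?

0x88E9B1

s_0 = plaintext = 0xA77EB6
s_1 = Round(s_0, k_0) = 0xEB624A
s_2 = Round(s_1, k_1) = 0x24A7AD
s_3 = Round(s_2, k_2) = 0x7AD88E
s_4 = Round(s_3, k_3) = 0x88E9B1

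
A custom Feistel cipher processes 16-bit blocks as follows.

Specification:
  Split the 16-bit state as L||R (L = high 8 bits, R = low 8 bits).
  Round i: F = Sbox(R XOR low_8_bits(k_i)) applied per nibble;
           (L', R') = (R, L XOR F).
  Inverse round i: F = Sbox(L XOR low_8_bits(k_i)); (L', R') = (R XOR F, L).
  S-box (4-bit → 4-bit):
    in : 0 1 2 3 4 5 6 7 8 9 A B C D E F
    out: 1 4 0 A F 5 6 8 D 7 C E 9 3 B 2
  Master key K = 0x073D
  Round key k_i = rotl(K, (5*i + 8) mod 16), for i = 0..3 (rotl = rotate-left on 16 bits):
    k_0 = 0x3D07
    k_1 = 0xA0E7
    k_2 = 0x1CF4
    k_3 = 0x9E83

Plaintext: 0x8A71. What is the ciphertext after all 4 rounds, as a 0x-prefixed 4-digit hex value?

s_0 = plaintext = 0x8A71
s_1 = Round(s_0, k_0) = 0x710C
s_2 = Round(s_1, k_1) = 0x0CCF
s_3 = Round(s_2, k_2) = 0xCFA2
s_4 = Round(s_3, k_3) = 0xA2CB

0xA2CB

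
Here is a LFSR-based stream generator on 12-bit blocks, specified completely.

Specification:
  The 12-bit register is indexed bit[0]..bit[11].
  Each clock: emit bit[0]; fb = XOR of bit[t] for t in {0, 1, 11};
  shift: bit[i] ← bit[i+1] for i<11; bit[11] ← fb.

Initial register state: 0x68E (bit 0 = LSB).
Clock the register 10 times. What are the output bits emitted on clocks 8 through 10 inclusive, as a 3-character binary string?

reg_0 = 0x68E
clock 1: out=0, reg = 0xB47
clock 2: out=1, reg = 0xDA3
clock 3: out=1, reg = 0xED1
clock 4: out=1, reg = 0x768
clock 5: out=0, reg = 0x3B4
clock 6: out=0, reg = 0x1DA
clock 7: out=0, reg = 0x8ED
clock 8: out=1, reg = 0x476
clock 9: out=0, reg = 0xA3B
clock 10: out=1, reg = 0xD1D

101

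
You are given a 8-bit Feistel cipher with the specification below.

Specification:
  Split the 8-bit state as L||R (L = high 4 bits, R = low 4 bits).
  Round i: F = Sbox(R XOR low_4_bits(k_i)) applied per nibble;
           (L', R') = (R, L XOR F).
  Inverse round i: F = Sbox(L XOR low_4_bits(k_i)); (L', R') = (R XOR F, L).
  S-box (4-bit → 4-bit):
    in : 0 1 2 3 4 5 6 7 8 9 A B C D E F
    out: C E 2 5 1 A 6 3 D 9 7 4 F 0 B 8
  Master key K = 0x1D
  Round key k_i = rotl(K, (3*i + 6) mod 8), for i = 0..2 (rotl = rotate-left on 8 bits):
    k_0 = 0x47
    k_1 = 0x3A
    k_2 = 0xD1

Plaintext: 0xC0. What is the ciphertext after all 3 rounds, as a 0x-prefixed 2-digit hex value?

0xAB

s_0 = plaintext = 0xC0
s_1 = Round(s_0, k_0) = 0x0F
s_2 = Round(s_1, k_1) = 0xFA
s_3 = Round(s_2, k_2) = 0xAB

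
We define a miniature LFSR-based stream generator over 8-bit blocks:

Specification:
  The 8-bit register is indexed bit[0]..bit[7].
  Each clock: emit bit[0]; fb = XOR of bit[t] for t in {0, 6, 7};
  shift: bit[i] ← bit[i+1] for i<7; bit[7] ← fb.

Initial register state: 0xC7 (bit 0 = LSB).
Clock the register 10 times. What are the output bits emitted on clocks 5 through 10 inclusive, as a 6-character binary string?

reg_0 = 0xC7
clock 1: out=1, reg = 0xE3
clock 2: out=1, reg = 0xF1
clock 3: out=1, reg = 0xF8
clock 4: out=0, reg = 0x7C
clock 5: out=0, reg = 0xBE
clock 6: out=0, reg = 0xDF
clock 7: out=1, reg = 0xEF
clock 8: out=1, reg = 0xF7
clock 9: out=1, reg = 0xFB
clock 10: out=1, reg = 0xFD

001111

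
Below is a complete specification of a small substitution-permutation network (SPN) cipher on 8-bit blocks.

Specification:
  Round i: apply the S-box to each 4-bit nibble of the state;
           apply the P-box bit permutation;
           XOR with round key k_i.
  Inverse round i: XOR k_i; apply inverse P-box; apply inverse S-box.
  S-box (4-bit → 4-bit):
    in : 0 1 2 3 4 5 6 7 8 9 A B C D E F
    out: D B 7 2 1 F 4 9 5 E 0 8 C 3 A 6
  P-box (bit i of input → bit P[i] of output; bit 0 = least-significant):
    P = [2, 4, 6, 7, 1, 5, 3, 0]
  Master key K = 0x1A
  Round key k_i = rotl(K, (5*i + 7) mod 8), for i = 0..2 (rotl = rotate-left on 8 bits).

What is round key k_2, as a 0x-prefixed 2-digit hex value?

K = 0x1A
k_0 = rotl(K, (5*0+7) mod 8) = rotl(K, 7) = 0x0D
k_1 = rotl(K, (5*1+7) mod 8) = rotl(K, 4) = 0xA1
k_2 = rotl(K, (5*2+7) mod 8) = rotl(K, 1) = 0x34

0x34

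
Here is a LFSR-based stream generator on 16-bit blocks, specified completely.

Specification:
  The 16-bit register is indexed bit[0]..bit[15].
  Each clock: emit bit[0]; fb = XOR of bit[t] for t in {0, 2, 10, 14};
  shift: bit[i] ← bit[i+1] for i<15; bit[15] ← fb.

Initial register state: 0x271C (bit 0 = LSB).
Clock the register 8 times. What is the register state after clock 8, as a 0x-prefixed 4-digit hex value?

0xBA27

reg_0 = 0x271C
clock 1: out=0, reg = 0x138E
clock 2: out=0, reg = 0x89C7
clock 3: out=1, reg = 0x44E3
clock 4: out=1, reg = 0xA271
clock 5: out=1, reg = 0xD138
clock 6: out=0, reg = 0xE89C
clock 7: out=0, reg = 0x744E
clock 8: out=0, reg = 0xBA27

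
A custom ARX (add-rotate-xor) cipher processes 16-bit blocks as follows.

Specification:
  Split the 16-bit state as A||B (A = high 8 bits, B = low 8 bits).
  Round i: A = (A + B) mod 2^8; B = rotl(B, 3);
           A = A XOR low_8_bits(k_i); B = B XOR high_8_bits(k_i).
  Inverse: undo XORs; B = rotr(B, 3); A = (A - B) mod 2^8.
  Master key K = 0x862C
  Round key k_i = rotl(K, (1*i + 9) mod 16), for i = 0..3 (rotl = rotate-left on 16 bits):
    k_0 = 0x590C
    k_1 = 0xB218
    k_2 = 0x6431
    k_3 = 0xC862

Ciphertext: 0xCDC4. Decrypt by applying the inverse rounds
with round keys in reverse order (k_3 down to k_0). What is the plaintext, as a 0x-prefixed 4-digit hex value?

0xA313

s_0 = ciphertext = 0xCDC4
s_1 = InvRound(s_0, k_3) = 0x2E81
s_2 = InvRound(s_1, k_2) = 0x63BC
s_3 = InvRound(s_2, k_1) = 0xBAC1
s_4 = InvRound(s_3, k_0) = 0xA313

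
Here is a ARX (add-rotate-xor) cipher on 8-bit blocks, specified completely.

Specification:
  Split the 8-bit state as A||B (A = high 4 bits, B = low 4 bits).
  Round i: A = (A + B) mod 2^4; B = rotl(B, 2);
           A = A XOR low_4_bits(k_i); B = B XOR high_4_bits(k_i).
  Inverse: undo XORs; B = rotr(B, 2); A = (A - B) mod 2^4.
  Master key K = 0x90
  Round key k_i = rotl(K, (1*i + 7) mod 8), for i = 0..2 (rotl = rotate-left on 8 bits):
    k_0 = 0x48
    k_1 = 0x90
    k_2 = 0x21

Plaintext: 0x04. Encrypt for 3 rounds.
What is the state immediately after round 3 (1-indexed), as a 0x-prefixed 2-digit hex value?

0xC1

s_0 = plaintext = 0x04
s_1 = Round(s_0, k_0) = 0xC5
s_2 = Round(s_1, k_1) = 0x1C
s_3 = Round(s_2, k_2) = 0xC1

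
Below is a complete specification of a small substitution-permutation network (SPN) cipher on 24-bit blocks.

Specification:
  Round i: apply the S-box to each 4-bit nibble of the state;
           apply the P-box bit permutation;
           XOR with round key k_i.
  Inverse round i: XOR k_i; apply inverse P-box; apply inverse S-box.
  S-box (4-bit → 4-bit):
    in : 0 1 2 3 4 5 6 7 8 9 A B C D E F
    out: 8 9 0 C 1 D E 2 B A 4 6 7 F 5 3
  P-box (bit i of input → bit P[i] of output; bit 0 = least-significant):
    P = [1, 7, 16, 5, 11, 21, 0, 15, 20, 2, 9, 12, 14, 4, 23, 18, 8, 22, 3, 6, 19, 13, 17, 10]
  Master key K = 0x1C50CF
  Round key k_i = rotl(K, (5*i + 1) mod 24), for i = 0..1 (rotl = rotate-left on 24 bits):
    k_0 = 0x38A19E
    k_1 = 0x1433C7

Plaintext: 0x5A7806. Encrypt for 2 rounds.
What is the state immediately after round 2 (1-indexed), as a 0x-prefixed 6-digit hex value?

s_0 = plaintext = 0x5A7806
s_1 = Round(s_0, k_0) = 0x233522
s_2 = Round(s_1, k_1) = 0x80218F

0x80218F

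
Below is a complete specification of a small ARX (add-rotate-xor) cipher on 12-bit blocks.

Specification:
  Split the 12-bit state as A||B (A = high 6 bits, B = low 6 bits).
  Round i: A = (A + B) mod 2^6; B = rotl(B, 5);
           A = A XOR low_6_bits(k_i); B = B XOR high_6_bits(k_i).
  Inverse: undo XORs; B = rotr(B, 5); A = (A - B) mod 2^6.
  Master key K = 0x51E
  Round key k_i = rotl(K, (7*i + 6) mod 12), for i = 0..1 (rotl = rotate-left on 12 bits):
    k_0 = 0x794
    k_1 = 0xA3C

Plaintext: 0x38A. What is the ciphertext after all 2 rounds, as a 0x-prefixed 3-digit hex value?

s_0 = plaintext = 0x38A
s_1 = Round(s_0, k_0) = 0x31B
s_2 = Round(s_1, k_1) = 0x6C5

0x6C5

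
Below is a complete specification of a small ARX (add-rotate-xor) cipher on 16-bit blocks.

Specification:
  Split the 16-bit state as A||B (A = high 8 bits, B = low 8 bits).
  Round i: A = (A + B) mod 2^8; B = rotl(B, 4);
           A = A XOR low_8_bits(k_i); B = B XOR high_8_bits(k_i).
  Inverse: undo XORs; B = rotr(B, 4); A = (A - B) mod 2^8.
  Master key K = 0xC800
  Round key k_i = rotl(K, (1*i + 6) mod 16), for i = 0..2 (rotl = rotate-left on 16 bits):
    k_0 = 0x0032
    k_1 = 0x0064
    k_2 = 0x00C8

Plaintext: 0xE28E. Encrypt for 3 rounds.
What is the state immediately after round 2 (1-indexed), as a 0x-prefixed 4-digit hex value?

0x4E8E

s_0 = plaintext = 0xE28E
s_1 = Round(s_0, k_0) = 0x42E8
s_2 = Round(s_1, k_1) = 0x4E8E
s_3 = Round(s_2, k_2) = 0x14E8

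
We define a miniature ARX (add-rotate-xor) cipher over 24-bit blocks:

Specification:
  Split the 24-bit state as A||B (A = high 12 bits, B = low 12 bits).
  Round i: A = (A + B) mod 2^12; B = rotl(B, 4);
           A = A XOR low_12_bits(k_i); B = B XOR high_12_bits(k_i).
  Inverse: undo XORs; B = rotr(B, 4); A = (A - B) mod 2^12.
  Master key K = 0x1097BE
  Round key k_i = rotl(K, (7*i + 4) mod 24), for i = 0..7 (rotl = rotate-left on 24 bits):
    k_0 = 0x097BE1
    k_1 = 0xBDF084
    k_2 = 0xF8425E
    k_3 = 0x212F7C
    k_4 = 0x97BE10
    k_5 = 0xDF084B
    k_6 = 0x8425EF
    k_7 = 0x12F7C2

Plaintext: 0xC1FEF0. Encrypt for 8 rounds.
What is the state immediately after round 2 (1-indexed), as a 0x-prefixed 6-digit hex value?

s_0 = plaintext = 0xC1FEF0
s_1 = Round(s_0, k_0) = 0x0EEF99
s_2 = Round(s_1, k_1) = 0x003240
s_3 = Round(s_2, k_2) = 0x01DB86
s_4 = Round(s_3, k_3) = 0x4DFA79
s_5 = Round(s_4, k_4) = 0x148EE1
s_6 = Round(s_5, k_5) = 0x8623EE
s_7 = Round(s_6, k_6) = 0x9BF6A1
s_8 = Round(s_7, k_7) = 0x7A2B39

0x003240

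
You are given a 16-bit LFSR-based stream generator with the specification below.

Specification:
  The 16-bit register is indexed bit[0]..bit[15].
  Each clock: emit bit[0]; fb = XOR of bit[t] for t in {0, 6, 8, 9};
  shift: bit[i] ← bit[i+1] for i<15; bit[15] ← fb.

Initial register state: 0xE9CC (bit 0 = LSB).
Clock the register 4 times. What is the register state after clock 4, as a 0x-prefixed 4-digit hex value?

reg_0 = 0xE9CC
clock 1: out=0, reg = 0x74E6
clock 2: out=0, reg = 0xBA73
clock 3: out=1, reg = 0xDD39
clock 4: out=1, reg = 0x6E9C

0x6E9C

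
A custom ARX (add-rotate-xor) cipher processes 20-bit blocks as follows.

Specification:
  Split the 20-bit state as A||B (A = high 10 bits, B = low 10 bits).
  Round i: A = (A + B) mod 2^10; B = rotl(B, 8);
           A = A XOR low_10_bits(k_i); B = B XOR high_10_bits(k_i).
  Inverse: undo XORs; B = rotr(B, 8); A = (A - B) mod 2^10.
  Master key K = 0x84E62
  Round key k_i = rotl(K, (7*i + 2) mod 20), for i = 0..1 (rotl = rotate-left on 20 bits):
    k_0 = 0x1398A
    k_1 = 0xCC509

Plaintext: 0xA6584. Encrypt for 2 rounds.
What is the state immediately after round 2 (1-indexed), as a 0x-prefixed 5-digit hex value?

s_0 = plaintext = 0xA6584
s_1 = Round(s_0, k_0) = 0x65C2F
s_2 = Round(s_1, k_1) = 0x33C3A

0x33C3A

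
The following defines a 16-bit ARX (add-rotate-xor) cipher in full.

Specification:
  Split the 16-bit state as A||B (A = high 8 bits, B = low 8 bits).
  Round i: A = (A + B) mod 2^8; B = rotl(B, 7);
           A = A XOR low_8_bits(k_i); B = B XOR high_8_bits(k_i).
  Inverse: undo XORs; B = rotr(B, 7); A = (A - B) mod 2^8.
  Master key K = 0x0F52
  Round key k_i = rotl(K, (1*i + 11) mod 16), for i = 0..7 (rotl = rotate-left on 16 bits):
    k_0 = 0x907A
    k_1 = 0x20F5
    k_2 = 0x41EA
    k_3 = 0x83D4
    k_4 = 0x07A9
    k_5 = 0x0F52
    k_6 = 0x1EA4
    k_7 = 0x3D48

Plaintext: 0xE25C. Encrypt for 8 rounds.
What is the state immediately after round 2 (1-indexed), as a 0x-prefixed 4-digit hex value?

s_0 = plaintext = 0xE25C
s_1 = Round(s_0, k_0) = 0x44BE
s_2 = Round(s_1, k_1) = 0xF77F
s_3 = Round(s_2, k_2) = 0x9CFE
s_4 = Round(s_3, k_3) = 0x4EFC
s_5 = Round(s_4, k_4) = 0xE379
s_6 = Round(s_5, k_5) = 0x0EB3
s_7 = Round(s_6, k_6) = 0x65C7
s_8 = Round(s_7, k_7) = 0x64DE

0xF77F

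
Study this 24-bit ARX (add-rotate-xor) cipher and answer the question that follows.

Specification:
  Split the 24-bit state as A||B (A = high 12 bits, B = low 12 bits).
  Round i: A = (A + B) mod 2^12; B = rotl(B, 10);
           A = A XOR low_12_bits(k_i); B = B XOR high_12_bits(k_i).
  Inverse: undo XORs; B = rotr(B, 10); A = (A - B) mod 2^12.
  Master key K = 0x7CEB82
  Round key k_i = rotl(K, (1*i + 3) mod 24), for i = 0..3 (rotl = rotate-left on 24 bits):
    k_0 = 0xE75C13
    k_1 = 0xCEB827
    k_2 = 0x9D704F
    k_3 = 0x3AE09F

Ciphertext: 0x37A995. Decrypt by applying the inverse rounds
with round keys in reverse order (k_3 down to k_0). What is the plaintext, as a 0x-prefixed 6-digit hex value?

0x87792F

s_0 = ciphertext = 0x37A995
s_1 = InvRound(s_0, k_3) = 0xAF78EE
s_2 = InvRound(s_1, k_2) = 0x5D44E4
s_3 = InvRound(s_2, k_1) = 0xDB503E
s_4 = InvRound(s_3, k_0) = 0x87792F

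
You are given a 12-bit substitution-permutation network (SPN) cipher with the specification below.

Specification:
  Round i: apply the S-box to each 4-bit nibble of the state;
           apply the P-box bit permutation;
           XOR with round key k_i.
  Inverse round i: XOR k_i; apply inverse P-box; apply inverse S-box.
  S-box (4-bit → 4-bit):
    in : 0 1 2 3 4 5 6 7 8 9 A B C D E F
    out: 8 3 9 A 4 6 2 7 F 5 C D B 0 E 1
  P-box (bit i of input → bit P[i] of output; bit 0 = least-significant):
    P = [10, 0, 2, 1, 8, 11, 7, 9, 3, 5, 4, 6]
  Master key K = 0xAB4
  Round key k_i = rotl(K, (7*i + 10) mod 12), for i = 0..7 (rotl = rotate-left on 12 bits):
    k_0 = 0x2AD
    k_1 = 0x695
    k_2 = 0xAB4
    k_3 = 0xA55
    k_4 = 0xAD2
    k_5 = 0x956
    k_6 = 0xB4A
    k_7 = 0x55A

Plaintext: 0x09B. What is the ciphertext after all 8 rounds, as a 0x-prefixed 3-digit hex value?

0x783

s_0 = plaintext = 0x09B
s_1 = Round(s_0, k_0) = 0x76B
s_2 = Round(s_1, k_1) = 0xAAB
s_3 = Round(s_2, k_2) = 0xC62
s_4 = Round(s_3, k_3) = 0x63F
s_5 = Round(s_4, k_4) = 0x4F2
s_6 = Round(s_5, k_5) = 0xC44
s_7 = Round(s_6, k_6) = 0xBA6
s_8 = Round(s_7, k_7) = 0x783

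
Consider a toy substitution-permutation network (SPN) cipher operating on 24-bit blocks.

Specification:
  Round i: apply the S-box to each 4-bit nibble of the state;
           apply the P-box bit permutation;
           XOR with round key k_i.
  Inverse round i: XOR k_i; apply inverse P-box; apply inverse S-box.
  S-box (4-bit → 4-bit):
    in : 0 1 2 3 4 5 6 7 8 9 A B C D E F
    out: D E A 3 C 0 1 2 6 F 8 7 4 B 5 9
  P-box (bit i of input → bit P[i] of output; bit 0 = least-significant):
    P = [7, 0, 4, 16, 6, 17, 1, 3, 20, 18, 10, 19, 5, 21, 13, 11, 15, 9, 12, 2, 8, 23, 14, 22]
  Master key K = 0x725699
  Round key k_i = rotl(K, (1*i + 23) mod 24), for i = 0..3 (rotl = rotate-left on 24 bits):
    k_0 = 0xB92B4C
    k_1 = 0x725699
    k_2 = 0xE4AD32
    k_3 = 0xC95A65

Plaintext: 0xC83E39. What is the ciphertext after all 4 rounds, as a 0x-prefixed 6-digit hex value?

s_0 = plaintext = 0xC83E39
s_1 = Round(s_0, k_0) = 0x8A7DBD
s_2 = Round(s_1, k_1) = 0xCD165E
s_3 = Round(s_2, k_2) = 0xD447A6
s_4 = Round(s_3, k_3) = 0x0D63E9

0x0D63E9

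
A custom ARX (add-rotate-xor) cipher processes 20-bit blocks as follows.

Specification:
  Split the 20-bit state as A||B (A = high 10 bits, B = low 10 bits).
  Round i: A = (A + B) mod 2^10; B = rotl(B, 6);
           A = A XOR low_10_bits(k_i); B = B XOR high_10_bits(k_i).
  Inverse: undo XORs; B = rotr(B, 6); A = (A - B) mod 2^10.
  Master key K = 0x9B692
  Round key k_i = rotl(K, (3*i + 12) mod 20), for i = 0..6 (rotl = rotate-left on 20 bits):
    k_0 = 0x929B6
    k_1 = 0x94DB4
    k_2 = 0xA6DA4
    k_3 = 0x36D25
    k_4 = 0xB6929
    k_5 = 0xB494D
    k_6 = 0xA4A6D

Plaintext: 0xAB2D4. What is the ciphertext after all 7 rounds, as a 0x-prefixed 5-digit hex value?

s_0 = plaintext = 0xAB2D4
s_1 = Round(s_0, k_0) = 0x0DB67
s_2 = Round(s_1, k_1) = 0x8A7A5
s_3 = Round(s_2, k_2) = 0x1ABE1
s_4 = Round(s_3, k_3) = 0x5B8A5
s_5 = Round(s_4, k_4) = 0xCEB90
s_6 = Round(s_5, k_5) = 0xE1EEB
s_7 = Round(s_6, k_6) = 0x07C7C

0x07C7C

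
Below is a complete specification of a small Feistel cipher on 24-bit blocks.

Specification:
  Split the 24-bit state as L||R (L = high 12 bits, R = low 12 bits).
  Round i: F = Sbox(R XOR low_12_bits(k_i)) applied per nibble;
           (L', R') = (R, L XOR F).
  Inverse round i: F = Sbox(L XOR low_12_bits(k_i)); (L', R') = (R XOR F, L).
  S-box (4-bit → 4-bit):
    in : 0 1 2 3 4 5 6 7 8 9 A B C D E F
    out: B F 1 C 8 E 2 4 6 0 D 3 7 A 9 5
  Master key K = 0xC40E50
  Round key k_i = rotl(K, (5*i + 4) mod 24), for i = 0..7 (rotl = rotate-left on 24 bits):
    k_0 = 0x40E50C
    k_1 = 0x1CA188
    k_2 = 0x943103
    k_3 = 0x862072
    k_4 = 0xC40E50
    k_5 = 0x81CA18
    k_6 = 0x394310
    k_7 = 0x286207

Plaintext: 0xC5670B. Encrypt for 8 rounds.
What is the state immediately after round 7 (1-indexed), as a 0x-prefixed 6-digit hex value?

s_0 = plaintext = 0xC5670B
s_1 = Round(s_0, k_0) = 0x70BDE2
s_2 = Round(s_1, k_1) = 0xDE2026
s_3 = Round(s_2, k_2) = 0x0262FC
s_4 = Round(s_3, k_3) = 0x2FC14F
s_5 = Round(s_4, k_4) = 0x14F709
s_6 = Round(s_5, k_5) = 0x709BB0
s_7 = Round(s_6, k_6) = 0xBB01D2
s_8 = Round(s_7, k_7) = 0x1D271E

0xBB01D2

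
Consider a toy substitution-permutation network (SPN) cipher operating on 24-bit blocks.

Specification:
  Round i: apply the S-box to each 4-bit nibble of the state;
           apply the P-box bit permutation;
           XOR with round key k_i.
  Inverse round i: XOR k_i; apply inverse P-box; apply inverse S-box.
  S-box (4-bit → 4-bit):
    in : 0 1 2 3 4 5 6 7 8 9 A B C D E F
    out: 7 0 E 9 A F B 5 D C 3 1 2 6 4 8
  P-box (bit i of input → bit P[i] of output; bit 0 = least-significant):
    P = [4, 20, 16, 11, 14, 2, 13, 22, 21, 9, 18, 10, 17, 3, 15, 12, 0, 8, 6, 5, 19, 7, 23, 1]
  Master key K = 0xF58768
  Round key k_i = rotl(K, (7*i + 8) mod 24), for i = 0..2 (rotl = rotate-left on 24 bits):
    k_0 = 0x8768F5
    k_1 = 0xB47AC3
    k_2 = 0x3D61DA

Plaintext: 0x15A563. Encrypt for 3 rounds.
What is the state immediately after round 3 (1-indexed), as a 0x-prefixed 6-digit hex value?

0xB3D74C

s_0 = plaintext = 0x15A563
s_1 = Round(s_0, k_0) = 0xE12788
s_2 = Round(s_1, k_1) = 0x5182DB
s_3 = Round(s_2, k_2) = 0xB3D74C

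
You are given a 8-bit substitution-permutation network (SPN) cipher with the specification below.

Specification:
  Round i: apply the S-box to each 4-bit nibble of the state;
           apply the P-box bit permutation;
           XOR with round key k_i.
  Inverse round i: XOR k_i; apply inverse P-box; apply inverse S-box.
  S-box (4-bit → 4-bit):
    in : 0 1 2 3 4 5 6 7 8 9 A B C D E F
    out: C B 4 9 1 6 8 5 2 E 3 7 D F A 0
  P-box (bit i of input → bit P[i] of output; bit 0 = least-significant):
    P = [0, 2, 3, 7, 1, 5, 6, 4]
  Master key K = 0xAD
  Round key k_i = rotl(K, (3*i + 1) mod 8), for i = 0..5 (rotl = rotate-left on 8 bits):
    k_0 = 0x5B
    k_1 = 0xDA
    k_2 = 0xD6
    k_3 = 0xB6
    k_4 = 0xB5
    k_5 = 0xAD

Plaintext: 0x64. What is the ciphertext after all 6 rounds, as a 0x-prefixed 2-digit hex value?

0xA5

s_0 = plaintext = 0x64
s_1 = Round(s_0, k_0) = 0x4A
s_2 = Round(s_1, k_1) = 0xDD
s_3 = Round(s_2, k_2) = 0x29
s_4 = Round(s_3, k_3) = 0x7A
s_5 = Round(s_4, k_4) = 0xF2
s_6 = Round(s_5, k_5) = 0xA5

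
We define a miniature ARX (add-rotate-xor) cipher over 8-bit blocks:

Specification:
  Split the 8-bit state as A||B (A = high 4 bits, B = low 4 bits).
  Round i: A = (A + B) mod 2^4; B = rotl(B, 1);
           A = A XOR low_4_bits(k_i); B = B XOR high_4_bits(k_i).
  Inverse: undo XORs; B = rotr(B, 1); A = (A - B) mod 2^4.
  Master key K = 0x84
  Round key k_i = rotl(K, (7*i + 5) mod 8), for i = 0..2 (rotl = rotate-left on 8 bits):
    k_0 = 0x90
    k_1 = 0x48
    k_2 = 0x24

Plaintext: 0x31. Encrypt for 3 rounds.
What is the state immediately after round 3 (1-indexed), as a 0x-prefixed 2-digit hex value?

s_0 = plaintext = 0x31
s_1 = Round(s_0, k_0) = 0x4B
s_2 = Round(s_1, k_1) = 0x73
s_3 = Round(s_2, k_2) = 0xE4

0xE4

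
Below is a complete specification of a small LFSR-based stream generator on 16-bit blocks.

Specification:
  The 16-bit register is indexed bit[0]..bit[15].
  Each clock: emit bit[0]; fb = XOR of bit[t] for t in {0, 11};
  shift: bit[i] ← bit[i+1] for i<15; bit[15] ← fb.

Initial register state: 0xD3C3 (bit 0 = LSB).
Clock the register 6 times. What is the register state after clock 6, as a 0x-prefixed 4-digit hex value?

reg_0 = 0xD3C3
clock 1: out=1, reg = 0xE9E1
clock 2: out=1, reg = 0x74F0
clock 3: out=0, reg = 0x3A78
clock 4: out=0, reg = 0x9D3C
clock 5: out=0, reg = 0xCE9E
clock 6: out=0, reg = 0xE74F

0xE74F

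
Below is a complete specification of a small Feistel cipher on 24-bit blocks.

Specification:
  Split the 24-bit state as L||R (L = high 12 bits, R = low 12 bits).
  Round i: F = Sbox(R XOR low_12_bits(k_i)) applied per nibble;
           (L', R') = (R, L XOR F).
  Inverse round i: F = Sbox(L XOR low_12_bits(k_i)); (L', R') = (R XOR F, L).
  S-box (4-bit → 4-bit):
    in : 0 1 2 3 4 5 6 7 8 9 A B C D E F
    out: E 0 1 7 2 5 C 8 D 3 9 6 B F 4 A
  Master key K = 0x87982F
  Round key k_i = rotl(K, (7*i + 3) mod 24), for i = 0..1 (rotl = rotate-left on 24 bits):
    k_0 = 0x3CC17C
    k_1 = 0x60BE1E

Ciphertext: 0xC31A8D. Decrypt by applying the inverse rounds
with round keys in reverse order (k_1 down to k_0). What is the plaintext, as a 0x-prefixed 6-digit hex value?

s_0 = ciphertext = 0xC31A8D
s_1 = InvRound(s_0, k_1) = 0xB97C31
s_2 = InvRound(s_1, k_0) = 0x577B97

0x577B97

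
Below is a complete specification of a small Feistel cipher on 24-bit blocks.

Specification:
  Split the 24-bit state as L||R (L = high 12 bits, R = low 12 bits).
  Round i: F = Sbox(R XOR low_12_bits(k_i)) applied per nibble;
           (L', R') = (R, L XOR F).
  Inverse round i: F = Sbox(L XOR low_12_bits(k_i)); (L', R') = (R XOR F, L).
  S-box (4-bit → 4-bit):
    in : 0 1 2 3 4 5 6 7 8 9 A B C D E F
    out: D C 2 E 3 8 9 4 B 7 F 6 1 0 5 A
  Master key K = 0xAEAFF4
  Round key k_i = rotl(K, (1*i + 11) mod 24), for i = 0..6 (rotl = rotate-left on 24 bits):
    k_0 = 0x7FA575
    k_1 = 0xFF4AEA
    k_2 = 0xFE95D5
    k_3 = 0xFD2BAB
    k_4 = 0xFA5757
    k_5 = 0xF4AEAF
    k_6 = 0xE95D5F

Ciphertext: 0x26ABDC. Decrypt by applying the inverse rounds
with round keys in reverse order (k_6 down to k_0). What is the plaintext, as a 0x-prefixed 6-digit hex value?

0xAD243B

s_0 = ciphertext = 0x26ABDC
s_1 = InvRound(s_0, k_6) = 0x13426A
s_2 = InvRound(s_1, k_5) = 0x81C134
s_3 = InvRound(s_2, k_4) = 0xB0281C
s_4 = InvRound(s_3, k_3) = 0x5EBB02
s_5 = InvRound(s_4, k_2) = 0x6E75EB
s_6 = InvRound(s_5, k_1) = 0x43B6E7
s_7 = InvRound(s_6, k_0) = 0xAD243B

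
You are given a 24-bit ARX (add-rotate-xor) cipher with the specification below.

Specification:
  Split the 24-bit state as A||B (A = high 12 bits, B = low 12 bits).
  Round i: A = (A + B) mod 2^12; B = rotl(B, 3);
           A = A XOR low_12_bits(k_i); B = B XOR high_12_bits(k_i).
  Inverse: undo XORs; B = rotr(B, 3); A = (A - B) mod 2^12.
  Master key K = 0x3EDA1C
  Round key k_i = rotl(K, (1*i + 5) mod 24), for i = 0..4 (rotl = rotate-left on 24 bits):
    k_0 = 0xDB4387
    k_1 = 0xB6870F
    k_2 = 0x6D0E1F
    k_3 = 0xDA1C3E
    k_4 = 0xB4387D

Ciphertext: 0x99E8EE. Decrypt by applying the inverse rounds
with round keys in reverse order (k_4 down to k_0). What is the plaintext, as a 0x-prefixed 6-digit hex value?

s_0 = ciphertext = 0x99E8EE
s_1 = InvRound(s_0, k_4) = 0x76EA75
s_2 = InvRound(s_1, k_3) = 0x2568FA
s_3 = InvRound(s_2, k_2) = 0x6845C5
s_4 = InvRound(s_3, k_1) = 0x5B6BD5
s_5 = InvRound(s_4, k_0) = 0x3652CC

0x3652CC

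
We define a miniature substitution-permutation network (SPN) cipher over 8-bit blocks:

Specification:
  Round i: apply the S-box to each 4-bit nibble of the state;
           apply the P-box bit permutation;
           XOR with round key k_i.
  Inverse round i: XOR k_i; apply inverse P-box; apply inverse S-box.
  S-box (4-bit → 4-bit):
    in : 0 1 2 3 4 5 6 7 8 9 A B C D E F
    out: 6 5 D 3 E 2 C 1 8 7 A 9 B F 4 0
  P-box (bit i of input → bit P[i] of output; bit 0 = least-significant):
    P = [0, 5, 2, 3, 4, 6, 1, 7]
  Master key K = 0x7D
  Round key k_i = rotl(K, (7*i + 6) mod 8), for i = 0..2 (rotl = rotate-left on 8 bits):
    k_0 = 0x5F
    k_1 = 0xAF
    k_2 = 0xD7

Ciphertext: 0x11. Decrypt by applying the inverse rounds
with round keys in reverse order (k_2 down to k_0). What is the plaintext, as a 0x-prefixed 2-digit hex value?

0xC4

s_0 = ciphertext = 0x11
s_1 = InvRound(s_0, k_2) = 0x4E
s_2 = InvRound(s_1, k_1) = 0xA3
s_3 = InvRound(s_2, k_0) = 0xC4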